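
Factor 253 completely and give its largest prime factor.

253 = 11 · 23
23 is prime.
So 253 = 11 · 23; the largest prime factor is 23.

23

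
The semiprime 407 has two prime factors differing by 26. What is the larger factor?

Since p = q + 26, we have 407 = q(q + 26), so q² + 26q − 407 = 0.
Discriminant: 26² + 4·407 = 676 + 1628 = 2304; √2304 = 48.
q = (−26 + 48)/2 = 11, and p = q + 26 = 37.
Check: 11 · 37 = 407.

37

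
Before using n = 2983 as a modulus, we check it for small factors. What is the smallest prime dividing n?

2983 is odd.
Digit sum 22, not divisible by 3.
Ends in 3: not divisible by 5.
7: 2983 = 7·426 + 1
11: 2983 = 11·271 + 2
13: 2983 = 13·229 + 6
17: 2983 = 17·175 + 8
19: 2983 = 19·157

19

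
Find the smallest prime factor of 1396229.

1396229 is odd.
Digit sum 32, not divisible by 3.
Ends in 9: not divisible by 5.
7: 1396229 = 7·199461 + 2
11: 1396229 = 11·126929 + 10
13: 1396229 = 13·107402 + 3
17: 1396229 = 17·82131 + 2
19: 1396229 = 19·73485 + 14
23: 1396229 = 23·60705 + 14
29: 1396229 = 29·48145 + 24
31: 1396229 = 31·45039 + 20
37: 1396229 = 37·37735 + 34
41: 1396229 = 41·34054 + 15
43: 1396229 = 43·32470 + 19
47: 1396229 = 47·29707

47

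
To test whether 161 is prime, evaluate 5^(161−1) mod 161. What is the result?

100

5^1 ≡ 5 (mod 161)
5^2 ≡ 5^2 = 25 ≡ 25 (mod 161)
5^4 ≡ 25^2 = 625 ≡ 142 (mod 161)
5^8 ≡ 142^2 = 20164 ≡ 39 (mod 161)
5^16 ≡ 39^2 = 1521 ≡ 72 (mod 161)
5^32 ≡ 72^2 = 5184 ≡ 32 (mod 161)
5^64 ≡ 32^2 = 1024 ≡ 58 (mod 161)
5^128 ≡ 58^2 = 3364 ≡ 144 (mod 161)
160 = 128 + 32 in binary powers of 2.
So 5^160 ≡ 144 · 32 ≡ 100 (mod 161).
Since 100 ≠ 1, base 5 is a Fermat witness: 161 is composite.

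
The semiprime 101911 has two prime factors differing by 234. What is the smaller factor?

223

Since p = q + 234, we have 101911 = q(q + 234), so q² + 234q − 101911 = 0.
Discriminant: 234² + 4·101911 = 54756 + 407644 = 462400; √462400 = 680.
q = (−234 + 680)/2 = 223, and p = q + 234 = 457.
Check: 223 · 457 = 101911.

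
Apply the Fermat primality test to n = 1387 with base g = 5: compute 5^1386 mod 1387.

1122

5^1 ≡ 5 (mod 1387)
5^2 ≡ 5^2 = 25 ≡ 25 (mod 1387)
5^4 ≡ 25^2 = 625 ≡ 625 (mod 1387)
5^8 ≡ 625^2 = 390625 ≡ 878 (mod 1387)
5^16 ≡ 878^2 = 770884 ≡ 1099 (mod 1387)
5^32 ≡ 1099^2 = 1207801 ≡ 1111 (mod 1387)
5^64 ≡ 1111^2 = 1234321 ≡ 1278 (mod 1387)
5^128 ≡ 1278^2 = 1633284 ≡ 785 (mod 1387)
5^256 ≡ 785^2 = 616225 ≡ 397 (mod 1387)
5^512 ≡ 397^2 = 157609 ≡ 878 (mod 1387)
5^1024 ≡ 878^2 = 770884 ≡ 1099 (mod 1387)
1386 = 1024 + 256 + 64 + 32 + 8 + 2 in binary powers of 2.
So 5^1386 ≡ 1099 · 397 · 1278 · 1111 · 878 · 25 ≡ 1122 (mod 1387).
Since 1122 ≠ 1, base 5 is a Fermat witness: 1387 is composite.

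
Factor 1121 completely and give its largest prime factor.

1121 = 19 · 59
59 is prime.
So 1121 = 19 · 59; the largest prime factor is 59.

59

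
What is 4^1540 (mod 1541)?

967

4^1 ≡ 4 (mod 1541)
4^2 ≡ 4^2 = 16 ≡ 16 (mod 1541)
4^4 ≡ 16^2 = 256 ≡ 256 (mod 1541)
4^8 ≡ 256^2 = 65536 ≡ 814 (mod 1541)
4^16 ≡ 814^2 = 662596 ≡ 1507 (mod 1541)
4^32 ≡ 1507^2 = 2271049 ≡ 1156 (mod 1541)
4^64 ≡ 1156^2 = 1336336 ≡ 289 (mod 1541)
4^128 ≡ 289^2 = 83521 ≡ 307 (mod 1541)
4^256 ≡ 307^2 = 94249 ≡ 248 (mod 1541)
4^512 ≡ 248^2 = 61504 ≡ 1405 (mod 1541)
4^1024 ≡ 1405^2 = 1974025 ≡ 4 (mod 1541)
1540 = 1024 + 512 + 4 in binary powers of 2.
So 4^1540 ≡ 4 · 1405 · 256 ≡ 967 (mod 1541).
Since 967 ≠ 1, base 4 is a Fermat witness: 1541 is composite.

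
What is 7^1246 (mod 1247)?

552

7^1 ≡ 7 (mod 1247)
7^2 ≡ 7^2 = 49 ≡ 49 (mod 1247)
7^4 ≡ 49^2 = 2401 ≡ 1154 (mod 1247)
7^8 ≡ 1154^2 = 1331716 ≡ 1167 (mod 1247)
7^16 ≡ 1167^2 = 1361889 ≡ 165 (mod 1247)
7^32 ≡ 165^2 = 27225 ≡ 1038 (mod 1247)
7^64 ≡ 1038^2 = 1077444 ≡ 36 (mod 1247)
7^128 ≡ 36^2 = 1296 ≡ 49 (mod 1247)
7^256 ≡ 49^2 = 2401 ≡ 1154 (mod 1247)
7^512 ≡ 1154^2 = 1331716 ≡ 1167 (mod 1247)
7^1024 ≡ 1167^2 = 1361889 ≡ 165 (mod 1247)
1246 = 1024 + 128 + 64 + 16 + 8 + 4 + 2 in binary powers of 2.
So 7^1246 ≡ 165 · 49 · 36 · 165 · 1167 · 1154 · 49 ≡ 552 (mod 1247).
Since 552 ≠ 1, base 7 is a Fermat witness: 1247 is composite.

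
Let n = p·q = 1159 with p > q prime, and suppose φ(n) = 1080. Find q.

φ(n) = (p−1)(q−1) = n − (p+q) + 1, so p + q = 1159 − 1080 + 1 = 80.
p and q are the roots of t² − 80t + 1159 = 0.
Discriminant: 80² − 4·1159 = 6400 − 4636 = 1764; √1764 = 42.
q = (80 − 42)/2 = 19, p = (80 + 42)/2 = 61.
Check: 19 · 61 = 1159.

19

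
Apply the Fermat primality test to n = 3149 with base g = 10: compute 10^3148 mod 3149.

10^1 ≡ 10 (mod 3149)
10^2 ≡ 10^2 = 100 ≡ 100 (mod 3149)
10^4 ≡ 100^2 = 10000 ≡ 553 (mod 3149)
10^8 ≡ 553^2 = 305809 ≡ 356 (mod 3149)
10^16 ≡ 356^2 = 126736 ≡ 776 (mod 3149)
10^32 ≡ 776^2 = 602176 ≡ 717 (mod 3149)
10^64 ≡ 717^2 = 514089 ≡ 802 (mod 3149)
10^128 ≡ 802^2 = 643204 ≡ 808 (mod 3149)
10^256 ≡ 808^2 = 652864 ≡ 1021 (mod 3149)
10^512 ≡ 1021^2 = 1042441 ≡ 122 (mod 3149)
10^1024 ≡ 122^2 = 14884 ≡ 2288 (mod 3149)
10^2048 ≡ 2288^2 = 5234944 ≡ 1306 (mod 3149)
3148 = 2048 + 1024 + 64 + 8 + 4 in binary powers of 2.
So 10^3148 ≡ 1306 · 2288 · 802 · 356 · 553 ≡ 488 (mod 3149).
Since 488 ≠ 1, base 10 is a Fermat witness: 3149 is composite.

488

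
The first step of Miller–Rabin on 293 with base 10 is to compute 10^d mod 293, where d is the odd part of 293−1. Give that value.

292

293 − 1 = 292 = 2^2 · 73, so d = 73.
10^1 ≡ 10 (mod 293)
10^2 ≡ 10^2 = 100 ≡ 100 (mod 293)
10^4 ≡ 100^2 = 10000 ≡ 38 (mod 293)
10^8 ≡ 38^2 = 1444 ≡ 272 (mod 293)
10^16 ≡ 272^2 = 73984 ≡ 148 (mod 293)
10^32 ≡ 148^2 = 21904 ≡ 222 (mod 293)
10^64 ≡ 222^2 = 49284 ≡ 60 (mod 293)
73 = 64 + 8 + 1 in binary powers of 2.
So 10^73 ≡ 60 · 272 · 10 ≡ 292 (mod 293).
Since 10^d ≡ 292 (mod 293), base 10 does not prove 293 composite.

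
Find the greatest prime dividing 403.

31

403 = 13 · 31
31 is prime.
So 403 = 13 · 31; the largest prime factor is 31.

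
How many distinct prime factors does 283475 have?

283475 = 5^2 · 11339
11339 = 17 · 667
667 = 23 · 29
283475 = 5^2 · 17 · 23 · 29, which has 4 distinct prime factors.

4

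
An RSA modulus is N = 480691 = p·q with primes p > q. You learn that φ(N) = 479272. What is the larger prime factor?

863

φ(n) = (p−1)(q−1) = n − (p+q) + 1, so p + q = 480691 − 479272 + 1 = 1420.
p and q are the roots of t² − 1420t + 480691 = 0.
Discriminant: 1420² − 4·480691 = 2016400 − 1922764 = 93636; √93636 = 306.
q = (1420 − 306)/2 = 557, p = (1420 + 306)/2 = 863.
Check: 557 · 863 = 480691.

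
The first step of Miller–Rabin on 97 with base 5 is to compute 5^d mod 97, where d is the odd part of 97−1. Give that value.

97 − 1 = 96 = 2^5 · 3, so d = 3.
5^1 ≡ 5 (mod 97)
5^2 ≡ 5^2 = 25 ≡ 25 (mod 97)
3 = 2 + 1 in binary powers of 2.
So 5^3 ≡ 25 · 5 ≡ 28 (mod 97).
Squaring chain: 28 → 8 → 64 → 22 → 96; reaches −1, so base 5 does not prove 97 composite.

28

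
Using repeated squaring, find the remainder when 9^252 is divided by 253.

9^1 ≡ 9 (mod 253)
9^2 ≡ 9^2 = 81 ≡ 81 (mod 253)
9^4 ≡ 81^2 = 6561 ≡ 236 (mod 253)
9^8 ≡ 236^2 = 55696 ≡ 36 (mod 253)
9^16 ≡ 36^2 = 1296 ≡ 31 (mod 253)
9^32 ≡ 31^2 = 961 ≡ 202 (mod 253)
9^64 ≡ 202^2 = 40804 ≡ 71 (mod 253)
9^128 ≡ 71^2 = 5041 ≡ 234 (mod 253)
252 = 128 + 64 + 32 + 16 + 8 + 4 in binary powers of 2.
So 9^252 ≡ 234 · 71 · 202 · 31 · 36 · 236 ≡ 202 (mod 253).
Since 202 ≠ 1, base 9 is a Fermat witness: 253 is composite.

202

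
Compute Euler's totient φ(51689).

45360

Factor: 51689 = 11 · 37 · 127.
φ(51689) = (11−1) · (37−1) · (127−1) = 10 · 36 · 126 = 45360.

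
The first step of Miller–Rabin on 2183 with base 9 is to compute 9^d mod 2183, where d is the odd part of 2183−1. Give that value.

1302

2183 − 1 = 2182 = 2^1 · 1091, so d = 1091.
9^1 ≡ 9 (mod 2183)
9^2 ≡ 9^2 = 81 ≡ 81 (mod 2183)
9^4 ≡ 81^2 = 6561 ≡ 12 (mod 2183)
9^8 ≡ 12^2 = 144 ≡ 144 (mod 2183)
9^16 ≡ 144^2 = 20736 ≡ 1089 (mod 2183)
9^32 ≡ 1089^2 = 1185921 ≡ 552 (mod 2183)
9^64 ≡ 552^2 = 304704 ≡ 1267 (mod 2183)
9^128 ≡ 1267^2 = 1605289 ≡ 784 (mod 2183)
9^256 ≡ 784^2 = 614656 ≡ 1233 (mod 2183)
9^512 ≡ 1233^2 = 1520289 ≡ 921 (mod 2183)
9^1024 ≡ 921^2 = 848241 ≡ 1237 (mod 2183)
1091 = 1024 + 64 + 2 + 1 in binary powers of 2.
So 9^1091 ≡ 1237 · 1267 · 81 · 9 ≡ 1302 (mod 2183).
Squaring chain: 1302; never reaches −1, so base 9 is a Miller–Rabin witness that 2183 is composite.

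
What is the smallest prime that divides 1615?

1615 is odd.
Digit sum 13, not divisible by 3.
Ends in 5: divisible by 5.

5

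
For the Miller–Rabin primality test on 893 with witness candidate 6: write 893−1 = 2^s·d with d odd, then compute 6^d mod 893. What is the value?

294

893 − 1 = 892 = 2^2 · 223, so d = 223.
6^1 ≡ 6 (mod 893)
6^2 ≡ 6^2 = 36 ≡ 36 (mod 893)
6^4 ≡ 36^2 = 1296 ≡ 403 (mod 893)
6^8 ≡ 403^2 = 162409 ≡ 776 (mod 893)
6^16 ≡ 776^2 = 602176 ≡ 294 (mod 893)
6^32 ≡ 294^2 = 86436 ≡ 708 (mod 893)
6^64 ≡ 708^2 = 501264 ≡ 291 (mod 893)
6^128 ≡ 291^2 = 84681 ≡ 739 (mod 893)
223 = 128 + 64 + 16 + 8 + 4 + 2 + 1 in binary powers of 2.
So 6^223 ≡ 739 · 291 · 294 · 776 · 403 · 36 · 6 ≡ 294 (mod 893).
Squaring chain: 294 → 708; never reaches −1, so base 6 is a Miller–Rabin witness that 893 is composite.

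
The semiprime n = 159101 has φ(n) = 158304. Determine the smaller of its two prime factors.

φ(n) = (p−1)(q−1) = n − (p+q) + 1, so p + q = 159101 − 158304 + 1 = 798.
p and q are the roots of t² − 798t + 159101 = 0.
Discriminant: 798² − 4·159101 = 636804 − 636404 = 400; √400 = 20.
q = (798 − 20)/2 = 389, p = (798 + 20)/2 = 409.
Check: 389 · 409 = 159101.

389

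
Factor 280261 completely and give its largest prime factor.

280261 = 47 · 5963
5963 = 67 · 89
89 is prime.
So 280261 = 47 · 67 · 89; the largest prime factor is 89.

89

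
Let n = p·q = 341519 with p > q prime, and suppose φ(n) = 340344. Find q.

523

φ(n) = (p−1)(q−1) = n − (p+q) + 1, so p + q = 341519 − 340344 + 1 = 1176.
p and q are the roots of t² − 1176t + 341519 = 0.
Discriminant: 1176² − 4·341519 = 1382976 − 1366076 = 16900; √16900 = 130.
q = (1176 − 130)/2 = 523, p = (1176 + 130)/2 = 653.
Check: 523 · 653 = 341519.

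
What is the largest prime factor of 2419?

2419 = 41 · 59
59 is prime.
So 2419 = 41 · 59; the largest prime factor is 59.

59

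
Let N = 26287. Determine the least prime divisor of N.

26287 is odd.
Digit sum 25, not divisible by 3.
Ends in 7: not divisible by 5.
7: 26287 = 7·3755 + 2
11: 26287 = 11·2389 + 8
13: 26287 = 13·2022 + 1
17: 26287 = 17·1546 + 5
19: 26287 = 19·1383 + 10
23: 26287 = 23·1142 + 21
29: 26287 = 29·906 + 13
31: 26287 = 31·847 + 30
37: 26287 = 37·710 + 17
41: 26287 = 41·641 + 6
43: 26287 = 43·611 + 14
47: 26287 = 47·559 + 14
53: 26287 = 53·495 + 52
59: 26287 = 59·445 + 32
61: 26287 = 61·430 + 57
67: 26287 = 67·392 + 23
71: 26287 = 71·370 + 17
73: 26287 = 73·360 + 7
79: 26287 = 79·332 + 59
83: 26287 = 83·316 + 59
89: 26287 = 89·295 + 32
97: 26287 = 97·271

97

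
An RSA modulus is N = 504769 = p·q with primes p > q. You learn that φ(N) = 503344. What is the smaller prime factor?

653

φ(n) = (p−1)(q−1) = n − (p+q) + 1, so p + q = 504769 − 503344 + 1 = 1426.
p and q are the roots of t² − 1426t + 504769 = 0.
Discriminant: 1426² − 4·504769 = 2033476 − 2019076 = 14400; √14400 = 120.
q = (1426 − 120)/2 = 653, p = (1426 + 120)/2 = 773.
Check: 653 · 773 = 504769.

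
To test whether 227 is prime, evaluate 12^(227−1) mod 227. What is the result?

12^1 ≡ 12 (mod 227)
12^2 ≡ 12^2 = 144 ≡ 144 (mod 227)
12^4 ≡ 144^2 = 20736 ≡ 79 (mod 227)
12^8 ≡ 79^2 = 6241 ≡ 112 (mod 227)
12^16 ≡ 112^2 = 12544 ≡ 59 (mod 227)
12^32 ≡ 59^2 = 3481 ≡ 76 (mod 227)
12^64 ≡ 76^2 = 5776 ≡ 101 (mod 227)
12^128 ≡ 101^2 = 10201 ≡ 213 (mod 227)
226 = 128 + 64 + 32 + 2 in binary powers of 2.
So 12^226 ≡ 213 · 101 · 76 · 144 ≡ 1 (mod 227).
Since the result is 1, base 12 gives no evidence that 227 is composite.

1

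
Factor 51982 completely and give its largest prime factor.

79

51982 = 2 · 25991
25991 = 7 · 3713
3713 = 47 · 79
79 is prime.
So 51982 = 2 · 7 · 47 · 79; the largest prime factor is 79.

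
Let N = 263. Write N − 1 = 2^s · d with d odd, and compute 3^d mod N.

263 − 1 = 262 = 2^1 · 131, so d = 131.
3^1 ≡ 3 (mod 263)
3^2 ≡ 3^2 = 9 ≡ 9 (mod 263)
3^4 ≡ 9^2 = 81 ≡ 81 (mod 263)
3^8 ≡ 81^2 = 6561 ≡ 249 (mod 263)
3^16 ≡ 249^2 = 62001 ≡ 196 (mod 263)
3^32 ≡ 196^2 = 38416 ≡ 18 (mod 263)
3^64 ≡ 18^2 = 324 ≡ 61 (mod 263)
3^128 ≡ 61^2 = 3721 ≡ 39 (mod 263)
131 = 128 + 2 + 1 in binary powers of 2.
So 3^131 ≡ 39 · 9 · 3 ≡ 1 (mod 263).
Since 3^d ≡ 1 (mod 263), base 3 does not prove 263 composite.

1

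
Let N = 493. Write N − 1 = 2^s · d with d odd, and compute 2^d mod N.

76

493 − 1 = 492 = 2^2 · 123, so d = 123.
2^1 ≡ 2 (mod 493)
2^2 ≡ 2^2 = 4 ≡ 4 (mod 493)
2^4 ≡ 4^2 = 16 ≡ 16 (mod 493)
2^8 ≡ 16^2 = 256 ≡ 256 (mod 493)
2^16 ≡ 256^2 = 65536 ≡ 460 (mod 493)
2^32 ≡ 460^2 = 211600 ≡ 103 (mod 493)
2^64 ≡ 103^2 = 10609 ≡ 256 (mod 493)
123 = 64 + 32 + 16 + 8 + 2 + 1 in binary powers of 2.
So 2^123 ≡ 256 · 103 · 460 · 256 · 4 · 2 ≡ 76 (mod 493).
Squaring chain: 76 → 353; never reaches −1, so base 2 is a Miller–Rabin witness that 493 is composite.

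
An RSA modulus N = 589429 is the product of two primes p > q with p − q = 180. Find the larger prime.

863

Since p = q + 180, we have 589429 = q(q + 180), so q² + 180q − 589429 = 0.
Discriminant: 180² + 4·589429 = 32400 + 2357716 = 2390116; √2390116 = 1546.
q = (−180 + 1546)/2 = 683, and p = q + 180 = 863.
Check: 683 · 863 = 589429.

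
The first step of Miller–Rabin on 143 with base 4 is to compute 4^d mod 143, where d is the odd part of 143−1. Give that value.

114

143 − 1 = 142 = 2^1 · 71, so d = 71.
4^1 ≡ 4 (mod 143)
4^2 ≡ 4^2 = 16 ≡ 16 (mod 143)
4^4 ≡ 16^2 = 256 ≡ 113 (mod 143)
4^8 ≡ 113^2 = 12769 ≡ 42 (mod 143)
4^16 ≡ 42^2 = 1764 ≡ 48 (mod 143)
4^32 ≡ 48^2 = 2304 ≡ 16 (mod 143)
4^64 ≡ 16^2 = 256 ≡ 113 (mod 143)
71 = 64 + 4 + 2 + 1 in binary powers of 2.
So 4^71 ≡ 113 · 113 · 16 · 4 ≡ 114 (mod 143).
Squaring chain: 114; never reaches −1, so base 4 is a Miller–Rabin witness that 143 is composite.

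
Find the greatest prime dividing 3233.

3233 = 53 · 61
61 is prime.
So 3233 = 53 · 61; the largest prime factor is 61.

61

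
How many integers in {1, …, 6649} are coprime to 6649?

Factor: 6649 = 61 · 109.
φ(6649) = (61−1) · (109−1) = 60 · 108 = 6480.

6480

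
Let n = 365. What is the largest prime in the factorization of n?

73

365 = 5 · 73
73 is prime.
So 365 = 5 · 73; the largest prime factor is 73.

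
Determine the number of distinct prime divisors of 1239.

3

1239 = 3 · 413
413 = 7 · 59
1239 = 3 · 7 · 59, which has 3 distinct prime factors.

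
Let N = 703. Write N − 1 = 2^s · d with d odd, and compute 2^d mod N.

703 − 1 = 702 = 2^1 · 351, so d = 351.
2^1 ≡ 2 (mod 703)
2^2 ≡ 2^2 = 4 ≡ 4 (mod 703)
2^4 ≡ 4^2 = 16 ≡ 16 (mod 703)
2^8 ≡ 16^2 = 256 ≡ 256 (mod 703)
2^16 ≡ 256^2 = 65536 ≡ 157 (mod 703)
2^32 ≡ 157^2 = 24649 ≡ 44 (mod 703)
2^64 ≡ 44^2 = 1936 ≡ 530 (mod 703)
2^128 ≡ 530^2 = 280900 ≡ 403 (mod 703)
2^256 ≡ 403^2 = 162409 ≡ 16 (mod 703)
351 = 256 + 64 + 16 + 8 + 4 + 2 + 1 in binary powers of 2.
So 2^351 ≡ 16 · 530 · 157 · 256 · 16 · 4 · 2 ≡ 265 (mod 703).
Squaring chain: 265; never reaches −1, so base 2 is a Miller–Rabin witness that 703 is composite.

265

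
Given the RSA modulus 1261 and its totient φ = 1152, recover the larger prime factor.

97

φ(n) = (p−1)(q−1) = n − (p+q) + 1, so p + q = 1261 − 1152 + 1 = 110.
p and q are the roots of t² − 110t + 1261 = 0.
Discriminant: 110² − 4·1261 = 12100 − 5044 = 7056; √7056 = 84.
q = (110 − 84)/2 = 13, p = (110 + 84)/2 = 97.
Check: 13 · 97 = 1261.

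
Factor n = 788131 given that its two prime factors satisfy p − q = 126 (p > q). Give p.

953

Since p = q + 126, we have 788131 = q(q + 126), so q² + 126q − 788131 = 0.
Discriminant: 126² + 4·788131 = 15876 + 3152524 = 3168400; √3168400 = 1780.
q = (−126 + 1780)/2 = 827, and p = q + 126 = 953.
Check: 827 · 953 = 788131.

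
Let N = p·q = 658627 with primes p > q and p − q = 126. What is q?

751

Since p = q + 126, we have 658627 = q(q + 126), so q² + 126q − 658627 = 0.
Discriminant: 126² + 4·658627 = 15876 + 2634508 = 2650384; √2650384 = 1628.
q = (−126 + 1628)/2 = 751, and p = q + 126 = 877.
Check: 751 · 877 = 658627.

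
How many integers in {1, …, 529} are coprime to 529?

Factor: 529 = 23^2.
φ(529) = 23^1·(23−1) = 506.

506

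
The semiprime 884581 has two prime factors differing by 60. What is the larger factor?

971

Since p = q + 60, we have 884581 = q(q + 60), so q² + 60q − 884581 = 0.
Discriminant: 60² + 4·884581 = 3600 + 3538324 = 3541924; √3541924 = 1882.
q = (−60 + 1882)/2 = 911, and p = q + 60 = 971.
Check: 911 · 971 = 884581.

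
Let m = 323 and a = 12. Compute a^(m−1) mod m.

12^1 ≡ 12 (mod 323)
12^2 ≡ 12^2 = 144 ≡ 144 (mod 323)
12^4 ≡ 144^2 = 20736 ≡ 64 (mod 323)
12^8 ≡ 64^2 = 4096 ≡ 220 (mod 323)
12^16 ≡ 220^2 = 48400 ≡ 273 (mod 323)
12^32 ≡ 273^2 = 74529 ≡ 239 (mod 323)
12^64 ≡ 239^2 = 57121 ≡ 273 (mod 323)
12^128 ≡ 273^2 = 74529 ≡ 239 (mod 323)
12^256 ≡ 239^2 = 57121 ≡ 273 (mod 323)
322 = 256 + 64 + 2 in binary powers of 2.
So 12^322 ≡ 273 · 273 · 144 ≡ 178 (mod 323).
Since 178 ≠ 1, base 12 is a Fermat witness: 323 is composite.

178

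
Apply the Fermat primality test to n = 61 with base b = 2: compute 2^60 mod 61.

1

2^1 ≡ 2 (mod 61)
2^2 ≡ 2^2 = 4 ≡ 4 (mod 61)
2^4 ≡ 4^2 = 16 ≡ 16 (mod 61)
2^8 ≡ 16^2 = 256 ≡ 12 (mod 61)
2^16 ≡ 12^2 = 144 ≡ 22 (mod 61)
2^32 ≡ 22^2 = 484 ≡ 57 (mod 61)
60 = 32 + 16 + 8 + 4 in binary powers of 2.
So 2^60 ≡ 57 · 22 · 12 · 16 ≡ 1 (mod 61).
Since the result is 1, base 2 gives no evidence that 61 is composite.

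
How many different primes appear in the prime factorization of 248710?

248710 = 2 · 124355
124355 = 5 · 24871
24871 = 7 · 3553
3553 = 11 · 323
323 = 17 · 19
248710 = 2 · 5 · 7 · 11 · 17 · 19, which has 6 distinct prime factors.

6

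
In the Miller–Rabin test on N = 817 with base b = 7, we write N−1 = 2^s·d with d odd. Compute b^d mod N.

343

817 − 1 = 816 = 2^4 · 51, so d = 51.
7^1 ≡ 7 (mod 817)
7^2 ≡ 7^2 = 49 ≡ 49 (mod 817)
7^4 ≡ 49^2 = 2401 ≡ 767 (mod 817)
7^8 ≡ 767^2 = 588289 ≡ 49 (mod 817)
7^16 ≡ 49^2 = 2401 ≡ 767 (mod 817)
7^32 ≡ 767^2 = 588289 ≡ 49 (mod 817)
51 = 32 + 16 + 2 + 1 in binary powers of 2.
So 7^51 ≡ 49 · 767 · 49 · 7 ≡ 343 (mod 817).
Squaring chain: 343 → 1 → 1 → 1; never reaches −1, so base 7 is a Miller–Rabin witness that 817 is composite.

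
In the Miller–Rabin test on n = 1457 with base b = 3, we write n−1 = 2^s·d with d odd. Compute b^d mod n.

1457 − 1 = 1456 = 2^4 · 91, so d = 91.
3^1 ≡ 3 (mod 1457)
3^2 ≡ 3^2 = 9 ≡ 9 (mod 1457)
3^4 ≡ 9^2 = 81 ≡ 81 (mod 1457)
3^8 ≡ 81^2 = 6561 ≡ 733 (mod 1457)
3^16 ≡ 733^2 = 537289 ≡ 1113 (mod 1457)
3^32 ≡ 1113^2 = 1238769 ≡ 319 (mod 1457)
3^64 ≡ 319^2 = 101761 ≡ 1228 (mod 1457)
91 = 64 + 16 + 8 + 2 + 1 in binary powers of 2.
So 3^91 ≡ 1228 · 1113 · 733 · 9 · 3 ≡ 251 (mod 1457).
Squaring chain: 251 → 350 → 112 → 888; never reaches −1, so base 3 is a Miller–Rabin witness that 1457 is composite.

251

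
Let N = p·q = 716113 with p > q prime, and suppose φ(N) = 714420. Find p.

883

φ(n) = (p−1)(q−1) = n − (p+q) + 1, so p + q = 716113 − 714420 + 1 = 1694.
p and q are the roots of t² − 1694t + 716113 = 0.
Discriminant: 1694² − 4·716113 = 2869636 − 2864452 = 5184; √5184 = 72.
q = (1694 − 72)/2 = 811, p = (1694 + 72)/2 = 883.
Check: 811 · 883 = 716113.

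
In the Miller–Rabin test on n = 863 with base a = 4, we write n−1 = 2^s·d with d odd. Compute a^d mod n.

1

863 − 1 = 862 = 2^1 · 431, so d = 431.
4^1 ≡ 4 (mod 863)
4^2 ≡ 4^2 = 16 ≡ 16 (mod 863)
4^4 ≡ 16^2 = 256 ≡ 256 (mod 863)
4^8 ≡ 256^2 = 65536 ≡ 811 (mod 863)
4^16 ≡ 811^2 = 657721 ≡ 115 (mod 863)
4^32 ≡ 115^2 = 13225 ≡ 280 (mod 863)
4^64 ≡ 280^2 = 78400 ≡ 730 (mod 863)
4^128 ≡ 730^2 = 532900 ≡ 429 (mod 863)
4^256 ≡ 429^2 = 184041 ≡ 222 (mod 863)
431 = 256 + 128 + 32 + 8 + 4 + 2 + 1 in binary powers of 2.
So 4^431 ≡ 222 · 429 · 280 · 811 · 256 · 16 · 4 ≡ 1 (mod 863).
Since 4^d ≡ 1 (mod 863), base 4 does not prove 863 composite.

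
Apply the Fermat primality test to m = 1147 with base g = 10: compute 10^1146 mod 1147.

963

10^1 ≡ 10 (mod 1147)
10^2 ≡ 10^2 = 100 ≡ 100 (mod 1147)
10^4 ≡ 100^2 = 10000 ≡ 824 (mod 1147)
10^8 ≡ 824^2 = 678976 ≡ 1099 (mod 1147)
10^16 ≡ 1099^2 = 1207801 ≡ 10 (mod 1147)
10^32 ≡ 10^2 = 100 ≡ 100 (mod 1147)
10^64 ≡ 100^2 = 10000 ≡ 824 (mod 1147)
10^128 ≡ 824^2 = 678976 ≡ 1099 (mod 1147)
10^256 ≡ 1099^2 = 1207801 ≡ 10 (mod 1147)
10^512 ≡ 10^2 = 100 ≡ 100 (mod 1147)
10^1024 ≡ 100^2 = 10000 ≡ 824 (mod 1147)
1146 = 1024 + 64 + 32 + 16 + 8 + 2 in binary powers of 2.
So 10^1146 ≡ 824 · 824 · 100 · 10 · 1099 · 100 ≡ 963 (mod 1147).
Since 963 ≠ 1, base 10 is a Fermat witness: 1147 is composite.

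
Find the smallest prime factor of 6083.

6083 is odd.
Digit sum 17, not divisible by 3.
Ends in 3: not divisible by 5.
7: 6083 = 7·869

7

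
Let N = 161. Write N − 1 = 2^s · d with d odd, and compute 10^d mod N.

19

161 − 1 = 160 = 2^5 · 5, so d = 5.
10^1 ≡ 10 (mod 161)
10^2 ≡ 10^2 = 100 ≡ 100 (mod 161)
10^4 ≡ 100^2 = 10000 ≡ 18 (mod 161)
5 = 4 + 1 in binary powers of 2.
So 10^5 ≡ 18 · 10 ≡ 19 (mod 161).
Squaring chain: 19 → 39 → 72 → 32 → 58; never reaches −1, so base 10 is a Miller–Rabin witness that 161 is composite.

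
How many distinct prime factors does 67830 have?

67830 = 2 · 33915
33915 = 3 · 11305
11305 = 5 · 2261
2261 = 7 · 323
323 = 17 · 19
67830 = 2 · 3 · 5 · 7 · 17 · 19, which has 6 distinct prime factors.

6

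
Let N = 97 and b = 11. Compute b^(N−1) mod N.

11^1 ≡ 11 (mod 97)
11^2 ≡ 11^2 = 121 ≡ 24 (mod 97)
11^4 ≡ 24^2 = 576 ≡ 91 (mod 97)
11^8 ≡ 91^2 = 8281 ≡ 36 (mod 97)
11^16 ≡ 36^2 = 1296 ≡ 35 (mod 97)
11^32 ≡ 35^2 = 1225 ≡ 61 (mod 97)
11^64 ≡ 61^2 = 3721 ≡ 35 (mod 97)
96 = 64 + 32 in binary powers of 2.
So 11^96 ≡ 35 · 61 ≡ 1 (mod 97).
Since the result is 1, base 11 gives no evidence that 97 is composite.

1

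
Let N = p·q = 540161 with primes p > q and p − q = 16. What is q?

Since p = q + 16, we have 540161 = q(q + 16), so q² + 16q − 540161 = 0.
Discriminant: 16² + 4·540161 = 256 + 2160644 = 2160900; √2160900 = 1470.
q = (−16 + 1470)/2 = 727, and p = q + 16 = 743.
Check: 727 · 743 = 540161.

727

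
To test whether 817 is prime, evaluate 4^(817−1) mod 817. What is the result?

600

4^1 ≡ 4 (mod 817)
4^2 ≡ 4^2 = 16 ≡ 16 (mod 817)
4^4 ≡ 16^2 = 256 ≡ 256 (mod 817)
4^8 ≡ 256^2 = 65536 ≡ 176 (mod 817)
4^16 ≡ 176^2 = 30976 ≡ 747 (mod 817)
4^32 ≡ 747^2 = 558009 ≡ 815 (mod 817)
4^64 ≡ 815^2 = 664225 ≡ 4 (mod 817)
4^128 ≡ 4^2 = 16 ≡ 16 (mod 817)
4^256 ≡ 16^2 = 256 ≡ 256 (mod 817)
4^512 ≡ 256^2 = 65536 ≡ 176 (mod 817)
816 = 512 + 256 + 32 + 16 in binary powers of 2.
So 4^816 ≡ 176 · 256 · 815 · 747 ≡ 600 (mod 817).
Since 600 ≠ 1, base 4 is a Fermat witness: 817 is composite.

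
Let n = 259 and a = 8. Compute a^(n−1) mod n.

8^1 ≡ 8 (mod 259)
8^2 ≡ 8^2 = 64 ≡ 64 (mod 259)
8^4 ≡ 64^2 = 4096 ≡ 211 (mod 259)
8^8 ≡ 211^2 = 44521 ≡ 232 (mod 259)
8^16 ≡ 232^2 = 53824 ≡ 211 (mod 259)
8^32 ≡ 211^2 = 44521 ≡ 232 (mod 259)
8^64 ≡ 232^2 = 53824 ≡ 211 (mod 259)
8^128 ≡ 211^2 = 44521 ≡ 232 (mod 259)
8^256 ≡ 232^2 = 53824 ≡ 211 (mod 259)
258 = 256 + 2 in binary powers of 2.
So 8^258 ≡ 211 · 64 ≡ 36 (mod 259).
Since 36 ≠ 1, base 8 is a Fermat witness: 259 is composite.

36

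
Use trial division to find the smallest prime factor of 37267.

83

37267 is odd.
Digit sum 25, not divisible by 3.
Ends in 7: not divisible by 5.
7: 37267 = 7·5323 + 6
11: 37267 = 11·3387 + 10
13: 37267 = 13·2866 + 9
17: 37267 = 17·2192 + 3
19: 37267 = 19·1961 + 8
23: 37267 = 23·1620 + 7
29: 37267 = 29·1285 + 2
31: 37267 = 31·1202 + 5
37: 37267 = 37·1007 + 8
41: 37267 = 41·908 + 39
43: 37267 = 43·866 + 29
47: 37267 = 47·792 + 43
53: 37267 = 53·703 + 8
59: 37267 = 59·631 + 38
61: 37267 = 61·610 + 57
67: 37267 = 67·556 + 15
71: 37267 = 71·524 + 63
73: 37267 = 73·510 + 37
79: 37267 = 79·471 + 58
83: 37267 = 83·449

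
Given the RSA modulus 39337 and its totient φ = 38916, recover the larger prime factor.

φ(n) = (p−1)(q−1) = n − (p+q) + 1, so p + q = 39337 − 38916 + 1 = 422.
p and q are the roots of t² − 422t + 39337 = 0.
Discriminant: 422² − 4·39337 = 178084 − 157348 = 20736; √20736 = 144.
q = (422 − 144)/2 = 139, p = (422 + 144)/2 = 283.
Check: 139 · 283 = 39337.

283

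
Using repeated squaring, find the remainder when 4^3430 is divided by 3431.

1756

4^1 ≡ 4 (mod 3431)
4^2 ≡ 4^2 = 16 ≡ 16 (mod 3431)
4^4 ≡ 16^2 = 256 ≡ 256 (mod 3431)
4^8 ≡ 256^2 = 65536 ≡ 347 (mod 3431)
4^16 ≡ 347^2 = 120409 ≡ 324 (mod 3431)
4^32 ≡ 324^2 = 104976 ≡ 2046 (mod 3431)
4^64 ≡ 2046^2 = 4186116 ≡ 296 (mod 3431)
4^128 ≡ 296^2 = 87616 ≡ 1841 (mod 3431)
4^256 ≡ 1841^2 = 3389281 ≡ 2884 (mod 3431)
4^512 ≡ 2884^2 = 8317456 ≡ 712 (mod 3431)
4^1024 ≡ 712^2 = 506944 ≡ 2587 (mod 3431)
4^2048 ≡ 2587^2 = 6692569 ≡ 2119 (mod 3431)
3430 = 2048 + 1024 + 256 + 64 + 32 + 4 + 2 in binary powers of 2.
So 4^3430 ≡ 2119 · 2587 · 2884 · 296 · 2046 · 256 · 16 ≡ 1756 (mod 3431).
Since 1756 ≠ 1, base 4 is a Fermat witness: 3431 is composite.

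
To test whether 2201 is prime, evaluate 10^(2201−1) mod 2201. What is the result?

1369

10^1 ≡ 10 (mod 2201)
10^2 ≡ 10^2 = 100 ≡ 100 (mod 2201)
10^4 ≡ 100^2 = 10000 ≡ 1196 (mod 2201)
10^8 ≡ 1196^2 = 1430416 ≡ 1967 (mod 2201)
10^16 ≡ 1967^2 = 3869089 ≡ 1932 (mod 2201)
10^32 ≡ 1932^2 = 3732624 ≡ 1929 (mod 2201)
10^64 ≡ 1929^2 = 3721041 ≡ 1351 (mod 2201)
10^128 ≡ 1351^2 = 1825201 ≡ 572 (mod 2201)
10^256 ≡ 572^2 = 327184 ≡ 1436 (mod 2201)
10^512 ≡ 1436^2 = 2062096 ≡ 1960 (mod 2201)
10^1024 ≡ 1960^2 = 3841600 ≡ 855 (mod 2201)
10^2048 ≡ 855^2 = 731025 ≡ 293 (mod 2201)
2200 = 2048 + 128 + 16 + 8 in binary powers of 2.
So 10^2200 ≡ 293 · 572 · 1932 · 1967 ≡ 1369 (mod 2201).
Since 1369 ≠ 1, base 10 is a Fermat witness: 2201 is composite.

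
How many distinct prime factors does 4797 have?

4797 = 3^2 · 533
533 = 13 · 41
4797 = 3^2 · 13 · 41, which has 3 distinct prime factors.

3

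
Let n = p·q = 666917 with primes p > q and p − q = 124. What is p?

Since p = q + 124, we have 666917 = q(q + 124), so q² + 124q − 666917 = 0.
Discriminant: 124² + 4·666917 = 15376 + 2667668 = 2683044; √2683044 = 1638.
q = (−124 + 1638)/2 = 757, and p = q + 124 = 881.
Check: 757 · 881 = 666917.

881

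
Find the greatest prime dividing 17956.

67

17956 = 2 · 8978
8978 = 2 · 4489
4489 = 67 · 67
67 = 67 · 1
So 17956 = 2^2 · 67^2; the largest prime factor is 67.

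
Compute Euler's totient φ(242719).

227040

Factor: 242719 = 23 · 61 · 173.
φ(242719) = (23−1) · (61−1) · (173−1) = 22 · 60 · 172 = 227040.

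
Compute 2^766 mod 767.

556

2^1 ≡ 2 (mod 767)
2^2 ≡ 2^2 = 4 ≡ 4 (mod 767)
2^4 ≡ 4^2 = 16 ≡ 16 (mod 767)
2^8 ≡ 16^2 = 256 ≡ 256 (mod 767)
2^16 ≡ 256^2 = 65536 ≡ 341 (mod 767)
2^32 ≡ 341^2 = 116281 ≡ 464 (mod 767)
2^64 ≡ 464^2 = 215296 ≡ 536 (mod 767)
2^128 ≡ 536^2 = 287296 ≡ 438 (mod 767)
2^256 ≡ 438^2 = 191844 ≡ 94 (mod 767)
2^512 ≡ 94^2 = 8836 ≡ 399 (mod 767)
766 = 512 + 128 + 64 + 32 + 16 + 8 + 4 + 2 in binary powers of 2.
So 2^766 ≡ 399 · 438 · 536 · 464 · 341 · 256 · 16 · 4 ≡ 556 (mod 767).
Since 556 ≠ 1, base 2 is a Fermat witness: 767 is composite.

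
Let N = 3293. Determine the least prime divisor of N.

37

3293 is odd.
Digit sum 17, not divisible by 3.
Ends in 3: not divisible by 5.
7: 3293 = 7·470 + 3
11: 3293 = 11·299 + 4
13: 3293 = 13·253 + 4
17: 3293 = 17·193 + 12
19: 3293 = 19·173 + 6
23: 3293 = 23·143 + 4
29: 3293 = 29·113 + 16
31: 3293 = 31·106 + 7
37: 3293 = 37·89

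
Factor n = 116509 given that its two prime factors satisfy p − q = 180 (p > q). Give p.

Since p = q + 180, we have 116509 = q(q + 180), so q² + 180q − 116509 = 0.
Discriminant: 180² + 4·116509 = 32400 + 466036 = 498436; √498436 = 706.
q = (−180 + 706)/2 = 263, and p = q + 180 = 443.
Check: 263 · 443 = 116509.

443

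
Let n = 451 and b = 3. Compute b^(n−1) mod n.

3^1 ≡ 3 (mod 451)
3^2 ≡ 3^2 = 9 ≡ 9 (mod 451)
3^4 ≡ 9^2 = 81 ≡ 81 (mod 451)
3^8 ≡ 81^2 = 6561 ≡ 247 (mod 451)
3^16 ≡ 247^2 = 61009 ≡ 124 (mod 451)
3^32 ≡ 124^2 = 15376 ≡ 42 (mod 451)
3^64 ≡ 42^2 = 1764 ≡ 411 (mod 451)
3^128 ≡ 411^2 = 168921 ≡ 247 (mod 451)
3^256 ≡ 247^2 = 61009 ≡ 124 (mod 451)
450 = 256 + 128 + 64 + 2 in binary powers of 2.
So 3^450 ≡ 124 · 247 · 411 · 9 ≡ 419 (mod 451).
Since 419 ≠ 1, base 3 is a Fermat witness: 451 is composite.

419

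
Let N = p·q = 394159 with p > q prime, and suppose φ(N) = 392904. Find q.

φ(n) = (p−1)(q−1) = n − (p+q) + 1, so p + q = 394159 − 392904 + 1 = 1256.
p and q are the roots of t² − 1256t + 394159 = 0.
Discriminant: 1256² − 4·394159 = 1577536 − 1576636 = 900; √900 = 30.
q = (1256 − 30)/2 = 613, p = (1256 + 30)/2 = 643.
Check: 613 · 643 = 394159.

613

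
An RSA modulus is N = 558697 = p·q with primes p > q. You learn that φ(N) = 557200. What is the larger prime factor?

φ(n) = (p−1)(q−1) = n − (p+q) + 1, so p + q = 558697 − 557200 + 1 = 1498.
p and q are the roots of t² − 1498t + 558697 = 0.
Discriminant: 1498² − 4·558697 = 2244004 − 2234788 = 9216; √9216 = 96.
q = (1498 − 96)/2 = 701, p = (1498 + 96)/2 = 797.
Check: 701 · 797 = 558697.

797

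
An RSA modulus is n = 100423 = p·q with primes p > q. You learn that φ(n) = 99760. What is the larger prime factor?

431

φ(n) = (p−1)(q−1) = n − (p+q) + 1, so p + q = 100423 − 99760 + 1 = 664.
p and q are the roots of t² − 664t + 100423 = 0.
Discriminant: 664² − 4·100423 = 440896 − 401692 = 39204; √39204 = 198.
q = (664 − 198)/2 = 233, p = (664 + 198)/2 = 431.
Check: 233 · 431 = 100423.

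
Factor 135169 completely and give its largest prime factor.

135169 = 29 · 4661
4661 = 59 · 79
79 is prime.
So 135169 = 29 · 59 · 79; the largest prime factor is 79.

79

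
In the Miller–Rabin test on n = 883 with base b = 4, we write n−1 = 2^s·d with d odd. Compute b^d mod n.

883 − 1 = 882 = 2^1 · 441, so d = 441.
4^1 ≡ 4 (mod 883)
4^2 ≡ 4^2 = 16 ≡ 16 (mod 883)
4^4 ≡ 16^2 = 256 ≡ 256 (mod 883)
4^8 ≡ 256^2 = 65536 ≡ 194 (mod 883)
4^16 ≡ 194^2 = 37636 ≡ 550 (mod 883)
4^32 ≡ 550^2 = 302500 ≡ 514 (mod 883)
4^64 ≡ 514^2 = 264196 ≡ 179 (mod 883)
4^128 ≡ 179^2 = 32041 ≡ 253 (mod 883)
4^256 ≡ 253^2 = 64009 ≡ 433 (mod 883)
441 = 256 + 128 + 32 + 16 + 8 + 1 in binary powers of 2.
So 4^441 ≡ 433 · 253 · 514 · 550 · 194 · 4 ≡ 1 (mod 883).
Since 4^d ≡ 1 (mod 883), base 4 does not prove 883 composite.

1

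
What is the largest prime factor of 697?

697 = 17 · 41
41 is prime.
So 697 = 17 · 41; the largest prime factor is 41.

41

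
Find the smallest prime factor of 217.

7

217 is odd.
Digit sum 10, not divisible by 3.
Ends in 7: not divisible by 5.
7: 217 = 7·31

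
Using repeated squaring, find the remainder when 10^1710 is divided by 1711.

10^1 ≡ 10 (mod 1711)
10^2 ≡ 10^2 = 100 ≡ 100 (mod 1711)
10^4 ≡ 100^2 = 10000 ≡ 1445 (mod 1711)
10^8 ≡ 1445^2 = 2088025 ≡ 605 (mod 1711)
10^16 ≡ 605^2 = 366025 ≡ 1582 (mod 1711)
10^32 ≡ 1582^2 = 2502724 ≡ 1242 (mod 1711)
10^64 ≡ 1242^2 = 1542564 ≡ 953 (mod 1711)
10^128 ≡ 953^2 = 908209 ≡ 1379 (mod 1711)
10^256 ≡ 1379^2 = 1901641 ≡ 720 (mod 1711)
10^512 ≡ 720^2 = 518400 ≡ 1678 (mod 1711)
10^1024 ≡ 1678^2 = 2815684 ≡ 1089 (mod 1711)
1710 = 1024 + 512 + 128 + 32 + 8 + 4 + 2 in binary powers of 2.
So 10^1710 ≡ 1089 · 1678 · 1379 · 1242 · 605 · 1445 · 100 ≡ 1115 (mod 1711).
Since 1115 ≠ 1, base 10 is a Fermat witness: 1711 is composite.

1115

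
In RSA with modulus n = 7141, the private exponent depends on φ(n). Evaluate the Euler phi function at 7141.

Factor: 7141 = 37 · 193.
φ(7141) = (37−1) · (193−1) = 36 · 192 = 6912.

6912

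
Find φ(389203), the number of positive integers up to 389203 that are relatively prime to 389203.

Factor: 389203 = 37 · 67 · 157.
φ(389203) = (37−1) · (67−1) · (157−1) = 36 · 66 · 156 = 370656.

370656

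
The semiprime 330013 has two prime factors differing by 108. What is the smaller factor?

Since p = q + 108, we have 330013 = q(q + 108), so q² + 108q − 330013 = 0.
Discriminant: 108² + 4·330013 = 11664 + 1320052 = 1331716; √1331716 = 1154.
q = (−108 + 1154)/2 = 523, and p = q + 108 = 631.
Check: 523 · 631 = 330013.

523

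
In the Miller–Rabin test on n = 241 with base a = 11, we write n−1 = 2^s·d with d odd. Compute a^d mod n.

241 − 1 = 240 = 2^4 · 15, so d = 15.
11^1 ≡ 11 (mod 241)
11^2 ≡ 11^2 = 121 ≡ 121 (mod 241)
11^4 ≡ 121^2 = 14641 ≡ 181 (mod 241)
11^8 ≡ 181^2 = 32761 ≡ 226 (mod 241)
15 = 8 + 4 + 2 + 1 in binary powers of 2.
So 11^15 ≡ 226 · 181 · 121 · 11 ≡ 130 (mod 241).
Squaring chain: 130 → 30 → 177 → 240; reaches −1, so base 11 does not prove 241 composite.

130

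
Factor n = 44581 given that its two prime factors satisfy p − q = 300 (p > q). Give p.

Since p = q + 300, we have 44581 = q(q + 300), so q² + 300q − 44581 = 0.
Discriminant: 300² + 4·44581 = 90000 + 178324 = 268324; √268324 = 518.
q = (−300 + 518)/2 = 109, and p = q + 300 = 409.
Check: 109 · 409 = 44581.

409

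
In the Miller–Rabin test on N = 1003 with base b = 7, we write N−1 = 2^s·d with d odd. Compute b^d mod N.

1003 − 1 = 1002 = 2^1 · 501, so d = 501.
7^1 ≡ 7 (mod 1003)
7^2 ≡ 7^2 = 49 ≡ 49 (mod 1003)
7^4 ≡ 49^2 = 2401 ≡ 395 (mod 1003)
7^8 ≡ 395^2 = 156025 ≡ 560 (mod 1003)
7^16 ≡ 560^2 = 313600 ≡ 664 (mod 1003)
7^32 ≡ 664^2 = 440896 ≡ 579 (mod 1003)
7^64 ≡ 579^2 = 335241 ≡ 239 (mod 1003)
7^128 ≡ 239^2 = 57121 ≡ 953 (mod 1003)
7^256 ≡ 953^2 = 908209 ≡ 494 (mod 1003)
501 = 256 + 128 + 64 + 32 + 16 + 4 + 1 in binary powers of 2.
So 7^501 ≡ 494 · 953 · 239 · 579 · 664 · 395 · 7 ≡ 147 (mod 1003).
Squaring chain: 147; never reaches −1, so base 7 is a Miller–Rabin witness that 1003 is composite.

147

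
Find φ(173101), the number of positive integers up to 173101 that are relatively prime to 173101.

162288

Factor: 173101 = 29 · 47 · 127.
φ(173101) = (29−1) · (47−1) · (127−1) = 28 · 46 · 126 = 162288.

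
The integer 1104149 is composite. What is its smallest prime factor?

1104149 is odd.
Digit sum 20, not divisible by 3.
Ends in 9: not divisible by 5.
7: 1104149 = 7·157735 + 4
11: 1104149 = 11·100377 + 2
13: 1104149 = 13·84934 + 7
17: 1104149 = 17·64949 + 16
19: 1104149 = 19·58113 + 2
23: 1104149 = 23·48006 + 11
29: 1104149 = 29·38074 + 3
31: 1104149 = 31·35617 + 22
37: 1104149 = 37·29841 + 32
41: 1104149 = 41·26930 + 19
43: 1104149 = 43·25677 + 38
47: 1104149 = 47·23492 + 25
53: 1104149 = 53·20833

53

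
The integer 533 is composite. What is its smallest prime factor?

533 is odd.
Digit sum 11, not divisible by 3.
Ends in 3: not divisible by 5.
7: 533 = 7·76 + 1
11: 533 = 11·48 + 5
13: 533 = 13·41

13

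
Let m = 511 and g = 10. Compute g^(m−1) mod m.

10^1 ≡ 10 (mod 511)
10^2 ≡ 10^2 = 100 ≡ 100 (mod 511)
10^4 ≡ 100^2 = 10000 ≡ 291 (mod 511)
10^8 ≡ 291^2 = 84681 ≡ 366 (mod 511)
10^16 ≡ 366^2 = 133956 ≡ 74 (mod 511)
10^32 ≡ 74^2 = 5476 ≡ 366 (mod 511)
10^64 ≡ 366^2 = 133956 ≡ 74 (mod 511)
10^128 ≡ 74^2 = 5476 ≡ 366 (mod 511)
10^256 ≡ 366^2 = 133956 ≡ 74 (mod 511)
510 = 256 + 128 + 64 + 32 + 16 + 8 + 4 + 2 in binary powers of 2.
So 10^510 ≡ 74 · 366 · 74 · 366 · 74 · 366 · 291 · 100 ≡ 484 (mod 511).
Since 484 ≠ 1, base 10 is a Fermat witness: 511 is composite.

484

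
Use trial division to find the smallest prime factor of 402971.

402971 is odd.
Digit sum 23, not divisible by 3.
Ends in 1: not divisible by 5.
7: 402971 = 7·57567 + 2
11: 402971 = 11·36633 + 8
13: 402971 = 13·30997 + 10
17: 402971 = 17·23704 + 3
19: 402971 = 19·21209

19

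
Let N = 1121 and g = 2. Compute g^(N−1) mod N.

833

2^1 ≡ 2 (mod 1121)
2^2 ≡ 2^2 = 4 ≡ 4 (mod 1121)
2^4 ≡ 4^2 = 16 ≡ 16 (mod 1121)
2^8 ≡ 16^2 = 256 ≡ 256 (mod 1121)
2^16 ≡ 256^2 = 65536 ≡ 518 (mod 1121)
2^32 ≡ 518^2 = 268324 ≡ 405 (mod 1121)
2^64 ≡ 405^2 = 164025 ≡ 359 (mod 1121)
2^128 ≡ 359^2 = 128881 ≡ 1087 (mod 1121)
2^256 ≡ 1087^2 = 1181569 ≡ 35 (mod 1121)
2^512 ≡ 35^2 = 1225 ≡ 104 (mod 1121)
2^1024 ≡ 104^2 = 10816 ≡ 727 (mod 1121)
1120 = 1024 + 64 + 32 in binary powers of 2.
So 2^1120 ≡ 727 · 359 · 405 ≡ 833 (mod 1121).
Since 833 ≠ 1, base 2 is a Fermat witness: 1121 is composite.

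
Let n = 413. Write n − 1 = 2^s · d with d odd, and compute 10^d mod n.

413 − 1 = 412 = 2^2 · 103, so d = 103.
10^1 ≡ 10 (mod 413)
10^2 ≡ 10^2 = 100 ≡ 100 (mod 413)
10^4 ≡ 100^2 = 10000 ≡ 88 (mod 413)
10^8 ≡ 88^2 = 7744 ≡ 310 (mod 413)
10^16 ≡ 310^2 = 96100 ≡ 284 (mod 413)
10^32 ≡ 284^2 = 80656 ≡ 121 (mod 413)
10^64 ≡ 121^2 = 14641 ≡ 186 (mod 413)
103 = 64 + 32 + 4 + 2 + 1 in binary powers of 2.
So 10^103 ≡ 186 · 121 · 88 · 100 · 10 ≡ 129 (mod 413).
Squaring chain: 129 → 121; never reaches −1, so base 10 is a Miller–Rabin witness that 413 is composite.

129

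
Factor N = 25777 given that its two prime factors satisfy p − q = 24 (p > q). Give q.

Since p = q + 24, we have 25777 = q(q + 24), so q² + 24q − 25777 = 0.
Discriminant: 24² + 4·25777 = 576 + 103108 = 103684; √103684 = 322.
q = (−24 + 322)/2 = 149, and p = q + 24 = 173.
Check: 149 · 173 = 25777.

149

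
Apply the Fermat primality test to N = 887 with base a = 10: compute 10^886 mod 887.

1

10^1 ≡ 10 (mod 887)
10^2 ≡ 10^2 = 100 ≡ 100 (mod 887)
10^4 ≡ 100^2 = 10000 ≡ 243 (mod 887)
10^8 ≡ 243^2 = 59049 ≡ 507 (mod 887)
10^16 ≡ 507^2 = 257049 ≡ 706 (mod 887)
10^32 ≡ 706^2 = 498436 ≡ 829 (mod 887)
10^64 ≡ 829^2 = 687241 ≡ 703 (mod 887)
10^128 ≡ 703^2 = 494209 ≡ 150 (mod 887)
10^256 ≡ 150^2 = 22500 ≡ 325 (mod 887)
10^512 ≡ 325^2 = 105625 ≡ 72 (mod 887)
886 = 512 + 256 + 64 + 32 + 16 + 4 + 2 in binary powers of 2.
So 10^886 ≡ 72 · 325 · 703 · 829 · 706 · 243 · 100 ≡ 1 (mod 887).
Since the result is 1, base 10 gives no evidence that 887 is composite.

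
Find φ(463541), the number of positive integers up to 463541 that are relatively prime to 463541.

Factor: 463541 = 13 · 181 · 197.
φ(463541) = (13−1) · (181−1) · (197−1) = 12 · 180 · 196 = 423360.

423360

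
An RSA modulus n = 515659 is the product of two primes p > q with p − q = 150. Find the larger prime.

797

Since p = q + 150, we have 515659 = q(q + 150), so q² + 150q − 515659 = 0.
Discriminant: 150² + 4·515659 = 22500 + 2062636 = 2085136; √2085136 = 1444.
q = (−150 + 1444)/2 = 647, and p = q + 150 = 797.
Check: 647 · 797 = 515659.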